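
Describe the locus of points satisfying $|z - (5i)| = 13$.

|z - z0| = r describes a circle centered at z0 with radius r
Here z0 = 5i and r = 13
Locus: Circle centered at (0, 5) with radius 13


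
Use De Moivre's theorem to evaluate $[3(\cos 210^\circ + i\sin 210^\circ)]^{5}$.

By De Moivre: z^n = r^n(cos(nθ) + i sin(nθ))
= 3^5(cos(5*210°) + i sin(5*210°))
= 243(cos 330° + i sin 330°)
= 243*sqrt(3)/2 - (243/2)i


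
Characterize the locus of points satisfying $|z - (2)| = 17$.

|z - z0| = r describes a circle centered at z0 with radius r
Here z0 = 2 and r = 17
Locus: Circle centered at (2, 0) with radius 17


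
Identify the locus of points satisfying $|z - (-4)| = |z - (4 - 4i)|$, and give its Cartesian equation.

|z - z1| = |z - z2| means z is equidistant from z1 and z2,
i.e. the perpendicular bisector of the segment from (-4, 0) to (4, -4) (midpoint (0, -2)).
With z = x + yi, square both sides:
(x - (-4))^2 + (y - 0)^2 = (x - 4)^2 + (y - (-4))^2
The x^2 and y^2 terms cancel: 16x + (-8)y = 32 - 16 = 16
Simplify: 2x - y = 2
Locus: Perpendicular bisector of the segment from (-4, 0) to (4, -4): the line 2x - y = 2


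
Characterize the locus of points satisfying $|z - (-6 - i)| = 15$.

|z - z0| = r describes a circle centered at z0 with radius r
Here z0 = -6 - i and r = 15
Locus: Circle centered at (-6, -1) with radius 15


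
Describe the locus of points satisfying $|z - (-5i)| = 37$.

|z - z0| = r describes a circle centered at z0 with radius r
Here z0 = -5i and r = 37
Locus: Circle centered at (0, -5) with radius 37


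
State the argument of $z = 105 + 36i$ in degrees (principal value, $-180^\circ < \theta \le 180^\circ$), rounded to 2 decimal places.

θ = arctan(b/a) = arctan(36/105) (quadrant-adjusted) = 18.92°


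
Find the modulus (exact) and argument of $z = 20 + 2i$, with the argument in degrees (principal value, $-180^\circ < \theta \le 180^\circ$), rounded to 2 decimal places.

|z| = sqrt(20^2 + 2^2) = sqrt(404)
arg(z) = arctan(b/a) = arctan(2/20) (quadrant-adjusted) = 5.71°


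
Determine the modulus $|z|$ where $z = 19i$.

|z| = sqrt(a^2 + b^2) = sqrt(0^2 + 19^2) = sqrt(361) = 19


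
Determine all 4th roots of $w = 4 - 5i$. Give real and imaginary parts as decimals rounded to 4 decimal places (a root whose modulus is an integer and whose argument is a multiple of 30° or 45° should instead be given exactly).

|w| = sqrt(41) ≈ 6.403124, arg(w) ≈ 308.659808°
Root modulus = sqrt(41)^(1/4) ≈ 1.590736
Root arguments: θ_k = (arg(w) + 360°k)/4 for k = 0, 1, ..., 3
Compute each root as (root modulus)(cos θ_k + i sin θ_k) using full-precision intermediates, then round to 4 decimal places.
Roots: 0.3534 + 1.5510i, -1.5510 + 0.3534i, -0.3534 - 1.5510i, 1.5510 - 0.3534i


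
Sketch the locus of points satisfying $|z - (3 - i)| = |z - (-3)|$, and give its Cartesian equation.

|z - z1| = |z - z2| means z is equidistant from z1 and z2,
i.e. the perpendicular bisector of the segment from (3, -1) to (-3, 0) (midpoint (0, -1/2)).
With z = x + yi, square both sides:
(x - 3)^2 + (y - (-1))^2 = (x - (-3))^2 + (y - 0)^2
The x^2 and y^2 terms cancel: -12x + 2y = 9 - 10 = -1
Simplify: 12x - 2y = 1
Locus: Perpendicular bisector of the segment from (3, -1) to (-3, 0): the line 12x - 2y = 1


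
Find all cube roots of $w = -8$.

|w| = 8, arg(w) = 180°
Root modulus = 8^(1/3) = 2
Root arguments: θ_k = (180° + 360°k)/3 for k = 0, 1, ..., 2
Roots: 1 + sqrt(3)i, -2, 1 - sqrt(3)i


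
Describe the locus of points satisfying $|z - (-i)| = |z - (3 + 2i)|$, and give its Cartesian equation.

|z - z1| = |z - z2| means z is equidistant from z1 and z2,
i.e. the perpendicular bisector of the segment from (0, -1) to (3, 2) (midpoint (3/2, 1/2)).
With z = x + yi, square both sides:
(x - 0)^2 + (y - (-1))^2 = (x - 3)^2 + (y - 2)^2
The x^2 and y^2 terms cancel: 6x + 6y = 13 - 1 = 12
Simplify: x + y = 2
Locus: Perpendicular bisector of the segment from (0, -1) to (3, 2): the line x + y = 2


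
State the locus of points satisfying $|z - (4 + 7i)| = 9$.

|z - z0| = r describes a circle centered at z0 with radius r
Here z0 = 4 + 7i and r = 9
Locus: Circle centered at (4, 7) with radius 9


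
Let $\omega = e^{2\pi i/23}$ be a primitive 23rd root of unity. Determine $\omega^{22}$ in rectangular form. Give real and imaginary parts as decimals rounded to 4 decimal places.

ω^22 = e^(2πi·22/23) = e^(i·44π/23)
= cos(44π/23) + i sin(44π/23)
= 0.9629 - 0.2698i


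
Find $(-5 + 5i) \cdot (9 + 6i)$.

(a1*a2 - b1*b2) + (a1*b2 + b1*a2)i
= (-45 - 30) + (-30 + 45)i
= -75 + 15i


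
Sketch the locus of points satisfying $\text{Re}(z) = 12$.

Re(z) = x where z = x + yi; the equation x = 12 is satisfied by all points with that x-coordinate
Locus: Vertical line x = 12


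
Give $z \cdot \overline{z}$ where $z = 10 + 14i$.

z * conjugate(z) = |z|^2 = a^2 + b^2
= 10^2 + 14^2 = 296


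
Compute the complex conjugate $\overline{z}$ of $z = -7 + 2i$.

If z = a + bi, then conjugate(z) = a - bi
conjugate(-7 + 2i) = -7 - 2i


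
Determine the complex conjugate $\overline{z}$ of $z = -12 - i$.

If z = a + bi, then conjugate(z) = a - bi
conjugate(-12 - i) = -12 + i


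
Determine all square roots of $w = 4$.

|w| = 4, arg(w) = 0°
Root modulus = 4^(1/2) = 2
Root arguments: θ_k = (0° + 360°k)/2 for k = 0, 1, ..., 1
Roots: 2, -2


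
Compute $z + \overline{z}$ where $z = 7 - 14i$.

z + conjugate(z) = (a + bi) + (a - bi) = 2a
= 2 * 7 = 14


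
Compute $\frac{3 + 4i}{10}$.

Divisor is real, so divide each part by 10:
= 3/10 + (2/5)i


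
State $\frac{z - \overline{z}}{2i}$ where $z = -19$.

z - conjugate(z) = 2bi
(z - conjugate(z))/(2i) = 2bi/(2i) = b = 0


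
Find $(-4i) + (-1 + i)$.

(0 + (-1)) + (-4 + 1)i = -1 - 3i


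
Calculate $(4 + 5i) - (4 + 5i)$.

(4 - 4) + (5 - 5)i = 0


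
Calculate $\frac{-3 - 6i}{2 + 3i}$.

Multiply numerator and denominator by conjugate (2 - 3i):
= (-3 - 6i)(2 - 3i) / (2^2 + 3^2)
= (-24 - 3i) / 13
= -24/13 - (3/13)i


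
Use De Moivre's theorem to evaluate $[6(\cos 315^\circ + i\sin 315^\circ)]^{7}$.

By De Moivre: z^n = r^n(cos(nθ) + i sin(nθ))
= 6^7(cos(7*315°) + i sin(7*315°))
= 279936(cos 45° + i sin 45°)
= 139968*sqrt(2) + 139968*sqrt(2)i


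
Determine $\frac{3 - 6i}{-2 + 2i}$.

Multiply numerator and denominator by conjugate (-2 - 2i):
= (3 - 6i)(-2 - 2i) / ((-2)^2 + 2^2)
= (-18 + 6i) / 8
Divide through by 2: (-9 + 3i) / 4
= -9/4 + (3/4)i


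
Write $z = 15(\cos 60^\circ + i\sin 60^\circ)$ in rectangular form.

a = r cos θ = 15 * 1/2 = 15/2
b = r sin θ = 15 * sqrt(3)/2 = 15*sqrt(3)/2
z = 15/2 + (15*sqrt(3)/2)i


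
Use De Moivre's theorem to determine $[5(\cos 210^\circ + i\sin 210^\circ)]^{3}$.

By De Moivre: z^n = r^n(cos(nθ) + i sin(nθ))
= 5^3(cos(3*210°) + i sin(3*210°))
= 125(cos 270° + i sin 270°)
= -125i


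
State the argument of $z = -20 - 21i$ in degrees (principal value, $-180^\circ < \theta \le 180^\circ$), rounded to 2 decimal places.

θ = arctan(b/a) = arctan(-21/-20) (quadrant-adjusted) = -133.60°


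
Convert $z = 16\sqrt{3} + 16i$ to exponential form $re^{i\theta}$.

r = |z| = sqrt((16*sqrt(3))^2 + (16)^2) = sqrt(768 + 256) = sqrt(1024) = 32
θ = arctan(b/a) = arctan(16/27.7128) (quadrant-adjusted) = 30° = π/6
z = 32e^(i*π/6)


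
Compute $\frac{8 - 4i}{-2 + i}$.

Multiply numerator and denominator by conjugate (-2 - i):
= (8 - 4i)(-2 - i) / ((-2)^2 + 1^2)
= (-20) / 5
= -4


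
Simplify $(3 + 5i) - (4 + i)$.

(3 - 4) + (5 - 1)i = -1 + 4i


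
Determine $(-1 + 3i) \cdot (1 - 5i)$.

(a1*a2 - b1*b2) + (a1*b2 + b1*a2)i
= (-1 - (-15)) + (5 + 3)i
= 14 + 8i


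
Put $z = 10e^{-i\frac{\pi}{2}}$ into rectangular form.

a = r cos θ = 10 * 0 = 0
b = r sin θ = 10 * -1 = -10
z = -10i


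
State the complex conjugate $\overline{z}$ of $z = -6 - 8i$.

If z = a + bi, then conjugate(z) = a - bi
conjugate(-6 - 8i) = -6 + 8i


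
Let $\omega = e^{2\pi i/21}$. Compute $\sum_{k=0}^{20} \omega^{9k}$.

Let ζ = ω^9 = e^(2πi·9/21). Since 21 ∤ 9, ζ ≠ 1.
Sum = Σ_{k=0}^{20} ζ^k = (ζ^21 - 1)/(ζ - 1) = (ω^{9·21} - 1)/(ζ - 1) = (1 - 1)/(ζ - 1) = 0


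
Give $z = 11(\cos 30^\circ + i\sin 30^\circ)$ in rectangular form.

a = r cos θ = 11 * sqrt(3)/2 = 11*sqrt(3)/2
b = r sin θ = 11 * 1/2 = 11/2
z = 11*sqrt(3)/2 + (11/2)i


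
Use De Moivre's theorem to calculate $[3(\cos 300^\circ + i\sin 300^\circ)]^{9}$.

By De Moivre: z^n = r^n(cos(nθ) + i sin(nθ))
= 3^9(cos(9*300°) + i sin(9*300°))
= 19683(cos 180° + i sin 180°)
= -19683


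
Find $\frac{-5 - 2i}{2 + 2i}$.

Multiply numerator and denominator by conjugate (2 - 2i):
= (-5 - 2i)(2 - 2i) / (2^2 + 2^2)
= (-14 + 6i) / 8
Divide through by 2: (-7 + 3i) / 4
= -7/4 + (3/4)i


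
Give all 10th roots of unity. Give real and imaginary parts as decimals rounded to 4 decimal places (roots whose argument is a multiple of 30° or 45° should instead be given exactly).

ω_k = e^(2πik/10) = cos(2πk/10) + i sin(2πk/10) for k = 0, 1, ..., 9
Roots: 1, 0.8090 + 0.5878i, 0.3090 + 0.9511i, -0.3090 + 0.9511i, -0.8090 + 0.5878i, -1, -0.8090 - 0.5878i, -0.3090 - 0.9511i, 0.3090 - 0.9511i, 0.8090 - 0.5878i


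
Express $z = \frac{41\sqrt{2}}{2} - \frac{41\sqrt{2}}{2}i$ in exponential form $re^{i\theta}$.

r = |z| = sqrt((41*sqrt(2)/2)^2 + (-41*sqrt(2)/2)^2) = sqrt(1681/2 + 1681/2) = sqrt(1681) = 41
θ = arctan(b/a) = arctan(-28.9914/28.9914) (quadrant-adjusted) = -45° = -π/4
z = 41e^(-i*π/4)


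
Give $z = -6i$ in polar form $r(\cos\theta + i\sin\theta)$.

r = |z| = sqrt(a^2 + b^2) = sqrt((0)^2 + (-6)^2) = sqrt(0 + 36) = sqrt(36) = 6
a = 0 and b < 0, so z lies on the negative imaginary axis: θ = 270°
z = 6(cos 270° + i sin 270°)


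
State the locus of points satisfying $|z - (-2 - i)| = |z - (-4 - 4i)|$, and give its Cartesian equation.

|z - z1| = |z - z2| means z is equidistant from z1 and z2,
i.e. the perpendicular bisector of the segment from (-2, -1) to (-4, -4) (midpoint (-3, -5/2)).
With z = x + yi, square both sides:
(x - (-2))^2 + (y - (-1))^2 = (x - (-4))^2 + (y - (-4))^2
The x^2 and y^2 terms cancel: -4x + (-6)y = 32 - 5 = 27
Simplify: 4x + 6y = -27
Locus: Perpendicular bisector of the segment from (-2, -1) to (-4, -4): the line 4x + 6y = -27


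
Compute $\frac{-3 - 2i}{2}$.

Divisor is real, so divide each part by 2:
= -3/2 - i


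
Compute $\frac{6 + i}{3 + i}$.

Multiply numerator and denominator by conjugate (3 - i):
= (6 + i)(3 - i) / (3^2 + 1^2)
= (19 - 3i) / 10
= 19/10 - (3/10)i


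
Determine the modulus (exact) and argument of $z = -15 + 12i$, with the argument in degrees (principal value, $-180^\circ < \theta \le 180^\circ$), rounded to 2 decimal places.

|z| = sqrt((-15)^2 + 12^2) = sqrt(369)
arg(z) = arctan(b/a) = arctan(12/-15) (quadrant-adjusted) = 141.34°


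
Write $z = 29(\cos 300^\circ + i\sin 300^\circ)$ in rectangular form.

a = r cos θ = 29 * 1/2 = 29/2
b = r sin θ = 29 * -sqrt(3)/2 = -29*sqrt(3)/2
z = 29/2 - (29*sqrt(3)/2)i


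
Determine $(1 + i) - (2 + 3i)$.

(1 - 2) + (1 - 3)i = -1 - 2i


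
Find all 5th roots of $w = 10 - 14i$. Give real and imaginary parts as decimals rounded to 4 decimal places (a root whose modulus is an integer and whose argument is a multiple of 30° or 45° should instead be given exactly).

|w| = sqrt(296) ≈ 17.204651, arg(w) ≈ 305.537678°
Root modulus = sqrt(296)^(1/5) ≈ 1.766563
Root arguments: θ_k = (arg(w) + 360°k)/5 for k = 0, 1, ..., 4
Compute each root as (root modulus)(cos θ_k + i sin θ_k) using full-precision intermediates, then round to 4 decimal places.
Roots: 0.8535 + 1.5467i, -1.2072 + 1.2897i, -1.5996 - 0.7496i, 0.2186 - 1.7530i, 1.7347 - 0.3338i


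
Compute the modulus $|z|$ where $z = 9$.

|z| = sqrt(a^2 + b^2) = sqrt(9^2 + 0^2) = sqrt(81) = 9


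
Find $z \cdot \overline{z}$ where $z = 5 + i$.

z * conjugate(z) = |z|^2 = a^2 + b^2
= 5^2 + 1^2 = 26


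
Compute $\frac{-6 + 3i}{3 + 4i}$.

Multiply numerator and denominator by conjugate (3 - 4i):
= (-6 + 3i)(3 - 4i) / (3^2 + 4^2)
= (-6 + 33i) / 25
= -6/25 + (33/25)i


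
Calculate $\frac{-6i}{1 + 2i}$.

Multiply numerator and denominator by conjugate (1 - 2i):
= (-6i)(1 - 2i) / (1^2 + 2^2)
= (-12 - 6i) / 5
= -12/5 - (6/5)i


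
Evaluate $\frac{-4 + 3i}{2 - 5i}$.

Multiply numerator and denominator by conjugate (2 + 5i):
= (-4 + 3i)(2 + 5i) / (2^2 + (-5)^2)
= (-23 - 14i) / 29
= -23/29 - (14/29)i


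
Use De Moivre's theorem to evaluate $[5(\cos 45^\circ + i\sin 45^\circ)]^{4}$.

By De Moivre: z^n = r^n(cos(nθ) + i sin(nθ))
= 5^4(cos(4*45°) + i sin(4*45°))
= 625(cos 180° + i sin 180°)
= -625


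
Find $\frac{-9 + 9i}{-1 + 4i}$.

Multiply numerator and denominator by conjugate (-1 - 4i):
= (-9 + 9i)(-1 - 4i) / ((-1)^2 + 4^2)
= (45 + 27i) / 17
= 45/17 + (27/17)i


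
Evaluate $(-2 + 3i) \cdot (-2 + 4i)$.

(a1*a2 - b1*b2) + (a1*b2 + b1*a2)i
= (4 - 12) + (-8 + (-6))i
= -8 - 14i


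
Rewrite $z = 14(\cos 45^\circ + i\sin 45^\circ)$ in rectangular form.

a = r cos θ = 14 * sqrt(2)/2 = 7*sqrt(2)
b = r sin θ = 14 * sqrt(2)/2 = 7*sqrt(2)
z = 7*sqrt(2) + 7*sqrt(2)i


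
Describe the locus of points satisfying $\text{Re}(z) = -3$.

Re(z) = x where z = x + yi; the equation x = -3 is satisfied by all points with that x-coordinate
Locus: Vertical line x = -3


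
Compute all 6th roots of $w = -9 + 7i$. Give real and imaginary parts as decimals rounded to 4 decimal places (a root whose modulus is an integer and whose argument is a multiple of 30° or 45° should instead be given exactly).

|w| = sqrt(130) ≈ 11.401754, arg(w) ≈ 142.125016°
Root modulus = sqrt(130)^(1/6) ≈ 1.500244
Root arguments: θ_k = (arg(w) + 360°k)/6 for k = 0, 1, ..., 5
Compute each root as (root modulus)(cos θ_k + i sin θ_k) using full-precision intermediates, then round to 4 decimal places.
Roots: 1.3738 + 0.6027i, 0.1650 + 1.4911i, -1.2089 + 0.8884i, -1.3738 - 0.6027i, -0.1650 - 1.4911i, 1.2089 - 0.8884i


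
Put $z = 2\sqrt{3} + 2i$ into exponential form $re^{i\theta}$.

r = |z| = sqrt((2*sqrt(3))^2 + (2)^2) = sqrt(12 + 4) = sqrt(16) = 4
θ = arctan(b/a) = arctan(2/3.4641) (quadrant-adjusted) = 30° = π/6
z = 4e^(i*π/6)


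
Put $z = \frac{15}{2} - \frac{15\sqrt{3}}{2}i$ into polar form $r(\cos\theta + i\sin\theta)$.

r = |z| = sqrt(a^2 + b^2) = sqrt((15/2)^2 + (-15*sqrt(3)/2)^2) = sqrt(225/4 + 675/4) = sqrt(225) = 15
θ = arctan(b/a) = arctan(-12.9904/7.5) (quadrant-adjusted) = 300°
z = 15(cos 300° + i sin 300°)


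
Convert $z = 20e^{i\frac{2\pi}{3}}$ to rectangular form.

a = r cos θ = 20 * -1/2 = -10
b = r sin θ = 20 * sqrt(3)/2 = 10*sqrt(3)
z = -10 + 10*sqrt(3)i


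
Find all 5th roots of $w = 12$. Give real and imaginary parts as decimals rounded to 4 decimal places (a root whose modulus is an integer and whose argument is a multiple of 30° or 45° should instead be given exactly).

|w| = 12, arg(w) = 0°
Root modulus = 12^(1/5) ≈ 1.643752
Root arguments: θ_k = (0° + 360°k)/5 for k = 0, 1, ..., 4
Compute each root as (root modulus)(cos θ_k + i sin θ_k) using full-precision intermediates, then round to 4 decimal places.
Roots: 1.6438, 0.5079 + 1.5633i, -1.3298 + 0.9662i, -1.3298 - 0.9662i, 0.5079 - 1.5633i


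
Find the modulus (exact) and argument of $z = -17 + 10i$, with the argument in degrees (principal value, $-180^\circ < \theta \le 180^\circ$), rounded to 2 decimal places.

|z| = sqrt((-17)^2 + 10^2) = sqrt(389)
arg(z) = arctan(b/a) = arctan(10/-17) (quadrant-adjusted) = 149.53°


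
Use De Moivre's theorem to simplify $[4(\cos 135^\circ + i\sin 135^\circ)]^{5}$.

By De Moivre: z^n = r^n(cos(nθ) + i sin(nθ))
= 4^5(cos(5*135°) + i sin(5*135°))
= 1024(cos 315° + i sin 315°)
= 512*sqrt(2) - 512*sqrt(2)i


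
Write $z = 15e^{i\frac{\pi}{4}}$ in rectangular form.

a = r cos θ = 15 * sqrt(2)/2 = 15*sqrt(2)/2
b = r sin θ = 15 * sqrt(2)/2 = 15*sqrt(2)/2
z = 15*sqrt(2)/2 + (15*sqrt(2)/2)i


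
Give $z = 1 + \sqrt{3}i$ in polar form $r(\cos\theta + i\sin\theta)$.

r = |z| = sqrt(a^2 + b^2) = sqrt((1)^2 + (sqrt(3))^2) = sqrt(1 + 3) = sqrt(4) = 2
θ = arctan(b/a) = arctan(1.7321/1) (quadrant-adjusted) = 60°
z = 2(cos 60° + i sin 60°)


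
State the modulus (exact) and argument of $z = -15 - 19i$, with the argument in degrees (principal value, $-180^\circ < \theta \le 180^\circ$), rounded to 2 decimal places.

|z| = sqrt((-15)^2 + (-19)^2) = sqrt(586)
arg(z) = arctan(b/a) = arctan(-19/-15) (quadrant-adjusted) = -128.29°


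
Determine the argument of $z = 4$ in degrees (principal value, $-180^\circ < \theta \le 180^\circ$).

b = 0 and a > 0, so z lies on the positive real axis: θ = 0°


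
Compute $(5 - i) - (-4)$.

(5 - (-4)) + (-1 - 0)i = 9 - i


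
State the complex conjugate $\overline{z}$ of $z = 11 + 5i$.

If z = a + bi, then conjugate(z) = a - bi
conjugate(11 + 5i) = 11 - 5i


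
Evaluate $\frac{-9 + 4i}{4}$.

Divisor is real, so divide each part by 4:
= -9/4 + i


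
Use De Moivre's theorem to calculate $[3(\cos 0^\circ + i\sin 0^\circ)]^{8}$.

By De Moivre: z^n = r^n(cos(nθ) + i sin(nθ))
= 3^8(cos(8*0°) + i sin(8*0°))
= 6561(cos 0° + i sin 0°)
= 6561


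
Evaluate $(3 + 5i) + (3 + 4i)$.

(3 + 3) + (5 + 4)i = 6 + 9i


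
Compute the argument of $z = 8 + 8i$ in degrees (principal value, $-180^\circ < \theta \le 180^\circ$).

θ = arctan(b/a) = arctan(8/8) (quadrant-adjusted) = 45°


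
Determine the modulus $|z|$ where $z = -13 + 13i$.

|z| = sqrt(a^2 + b^2) = sqrt((-13)^2 + 13^2) = sqrt(338) = sqrt(338)


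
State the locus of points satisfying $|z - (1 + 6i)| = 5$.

|z - z0| = r describes a circle centered at z0 with radius r
Here z0 = 1 + 6i and r = 5
Locus: Circle centered at (1, 6) with radius 5


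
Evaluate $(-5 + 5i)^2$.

(a + bi)^2 = a^2 - b^2 + 2abi
= (-5)^2 - 5^2 + 2*(-5)*5i
= -50i


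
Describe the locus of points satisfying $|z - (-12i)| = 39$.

|z - z0| = r describes a circle centered at z0 with radius r
Here z0 = -12i and r = 39
Locus: Circle centered at (0, -12) with radius 39


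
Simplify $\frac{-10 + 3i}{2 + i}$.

Multiply numerator and denominator by conjugate (2 - i):
= (-10 + 3i)(2 - i) / (2^2 + 1^2)
= (-17 + 16i) / 5
= -17/5 + (16/5)i


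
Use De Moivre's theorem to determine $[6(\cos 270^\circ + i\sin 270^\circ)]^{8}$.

By De Moivre: z^n = r^n(cos(nθ) + i sin(nθ))
= 6^8(cos(8*270°) + i sin(8*270°))
= 1679616(cos 0° + i sin 0°)
= 1679616


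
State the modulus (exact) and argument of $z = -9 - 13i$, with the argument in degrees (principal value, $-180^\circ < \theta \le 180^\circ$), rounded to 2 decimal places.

|z| = sqrt((-9)^2 + (-13)^2) = sqrt(250)
arg(z) = arctan(b/a) = arctan(-13/-9) (quadrant-adjusted) = -124.70°


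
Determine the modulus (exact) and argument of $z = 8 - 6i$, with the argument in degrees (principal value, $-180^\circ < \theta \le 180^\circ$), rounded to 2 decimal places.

|z| = sqrt(8^2 + (-6)^2) = 10
arg(z) = arctan(b/a) = arctan(-6/8) (quadrant-adjusted) = -36.87°


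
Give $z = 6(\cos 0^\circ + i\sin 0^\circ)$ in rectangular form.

a = r cos θ = 6 * 1 = 6
b = r sin θ = 6 * 0 = 0
z = 6


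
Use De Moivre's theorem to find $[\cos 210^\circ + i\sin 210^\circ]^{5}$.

By De Moivre: z^n = r^n(cos(nθ) + i sin(nθ))
= 1^5(cos(5*210°) + i sin(5*210°))
= 1(cos 330° + i sin 330°)
= sqrt(3)/2 - (1/2)i


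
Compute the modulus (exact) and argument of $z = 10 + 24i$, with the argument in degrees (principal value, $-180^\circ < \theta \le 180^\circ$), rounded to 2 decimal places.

|z| = sqrt(10^2 + 24^2) = 26
arg(z) = arctan(b/a) = arctan(24/10) (quadrant-adjusted) = 67.38°


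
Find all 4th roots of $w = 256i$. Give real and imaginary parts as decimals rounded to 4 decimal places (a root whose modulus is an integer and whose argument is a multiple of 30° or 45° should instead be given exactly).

|w| = 256, arg(w) = 90°
Root modulus = 256^(1/4) = 4
Root arguments: θ_k = (90° + 360°k)/4 for k = 0, 1, ..., 3
Compute each root as (root modulus)(cos θ_k + i sin θ_k) using full-precision intermediates, then round to 4 decimal places.
Roots: 3.6955 + 1.5307i, -1.5307 + 3.6955i, -3.6955 - 1.5307i, 1.5307 - 3.6955i


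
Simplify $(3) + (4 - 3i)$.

(3 + 4) + (0 + (-3))i = 7 - 3i


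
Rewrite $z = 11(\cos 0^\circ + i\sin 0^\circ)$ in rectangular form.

a = r cos θ = 11 * 1 = 11
b = r sin θ = 11 * 0 = 0
z = 11


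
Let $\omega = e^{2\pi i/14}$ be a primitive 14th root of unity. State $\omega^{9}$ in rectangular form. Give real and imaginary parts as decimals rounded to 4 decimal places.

ω^9 = e^(2πi·9/14) = e^(i·9π/7)
= cos(9π/7) + i sin(9π/7)
= -0.6235 - 0.7818i


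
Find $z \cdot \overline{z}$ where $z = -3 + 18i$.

z * conjugate(z) = |z|^2 = a^2 + b^2
= (-3)^2 + 18^2 = 333


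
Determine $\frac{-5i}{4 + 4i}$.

Multiply numerator and denominator by conjugate (4 - 4i):
= (-5i)(4 - 4i) / (4^2 + 4^2)
= (-20 - 20i) / 32
Divide through by 4: (-5 - 5i) / 8
= -5/8 - (5/8)i


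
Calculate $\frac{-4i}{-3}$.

Divisor is real, so divide each part by -3:
= 0 + (4/3)i


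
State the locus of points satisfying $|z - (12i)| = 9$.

|z - z0| = r describes a circle centered at z0 with radius r
Here z0 = 12i and r = 9
Locus: Circle centered at (0, 12) with radius 9


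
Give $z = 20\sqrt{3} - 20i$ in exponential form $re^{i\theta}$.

r = |z| = sqrt((20*sqrt(3))^2 + (-20)^2) = sqrt(1200 + 400) = sqrt(1600) = 40
θ = arctan(b/a) = arctan(-20/34.641) (quadrant-adjusted) = -30° = -π/6
z = 40e^(-i*π/6)


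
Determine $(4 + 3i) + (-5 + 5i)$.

(4 + (-5)) + (3 + 5)i = -1 + 8i


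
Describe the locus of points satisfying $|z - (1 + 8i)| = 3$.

|z - z0| = r describes a circle centered at z0 with radius r
Here z0 = 1 + 8i and r = 3
Locus: Circle centered at (1, 8) with radius 3


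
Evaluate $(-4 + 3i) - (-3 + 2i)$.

(-4 - (-3)) + (3 - 2)i = -1 + i


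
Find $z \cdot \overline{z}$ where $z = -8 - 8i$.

z * conjugate(z) = |z|^2 = a^2 + b^2
= (-8)^2 + (-8)^2 = 128


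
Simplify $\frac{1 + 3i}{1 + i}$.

Multiply numerator and denominator by conjugate (1 - i):
= (1 + 3i)(1 - i) / (1^2 + 1^2)
= (4 + 2i) / 2
= 2 + i


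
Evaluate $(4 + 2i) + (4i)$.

(4 + 0) + (2 + 4)i = 4 + 6i


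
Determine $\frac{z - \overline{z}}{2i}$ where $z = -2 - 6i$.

z - conjugate(z) = 2bi
(z - conjugate(z))/(2i) = 2bi/(2i) = b = -6


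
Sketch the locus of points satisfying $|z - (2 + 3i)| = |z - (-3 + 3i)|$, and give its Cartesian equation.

|z - z1| = |z - z2| means z is equidistant from z1 and z2,
i.e. the perpendicular bisector of the segment from (2, 3) to (-3, 3) (midpoint (-1/2, 3)).
With z = x + yi, square both sides:
(x - 2)^2 + (y - 3)^2 = (x - (-3))^2 + (y - 3)^2
The x^2 and y^2 terms cancel: -10x + 0y = 18 - 13 = 5
Simplify: x = -1/2
Locus: Perpendicular bisector of the segment from (2, 3) to (-3, 3): the line x = -1/2


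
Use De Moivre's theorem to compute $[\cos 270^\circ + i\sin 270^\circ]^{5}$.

By De Moivre: z^n = r^n(cos(nθ) + i sin(nθ))
= 1^5(cos(5*270°) + i sin(5*270°))
= 1(cos 270° + i sin 270°)
= -i


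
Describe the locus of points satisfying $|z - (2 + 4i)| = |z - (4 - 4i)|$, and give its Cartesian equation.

|z - z1| = |z - z2| means z is equidistant from z1 and z2,
i.e. the perpendicular bisector of the segment from (2, 4) to (4, -4) (midpoint (3, 0)).
With z = x + yi, square both sides:
(x - 2)^2 + (y - 4)^2 = (x - 4)^2 + (y - (-4))^2
The x^2 and y^2 terms cancel: 4x + (-16)y = 32 - 20 = 12
Simplify: x - 4y = 3
Locus: Perpendicular bisector of the segment from (2, 4) to (4, -4): the line x - 4y = 3


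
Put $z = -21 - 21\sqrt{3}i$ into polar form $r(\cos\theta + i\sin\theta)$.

r = |z| = sqrt(a^2 + b^2) = sqrt((-21)^2 + (-21*sqrt(3))^2) = sqrt(441 + 1323) = sqrt(1764) = 42
θ = arctan(b/a) = arctan(-36.3731/-21) (quadrant-adjusted) = 240°
z = 42(cos 240° + i sin 240°)


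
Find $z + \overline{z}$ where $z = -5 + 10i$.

z + conjugate(z) = (a + bi) + (a - bi) = 2a
= 2 * (-5) = -10


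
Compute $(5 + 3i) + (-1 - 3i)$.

(5 + (-1)) + (3 + (-3))i = 4


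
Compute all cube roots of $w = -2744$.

|w| = 2744, arg(w) = 180°
Root modulus = 2744^(1/3) = 14
Root arguments: θ_k = (180° + 360°k)/3 for k = 0, 1, ..., 2
Roots: 7 + 7*sqrt(3)i, -14, 7 - 7*sqrt(3)i


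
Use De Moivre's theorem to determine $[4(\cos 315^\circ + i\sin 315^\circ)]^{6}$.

By De Moivre: z^n = r^n(cos(nθ) + i sin(nθ))
= 4^6(cos(6*315°) + i sin(6*315°))
= 4096(cos 90° + i sin 90°)
= 4096i


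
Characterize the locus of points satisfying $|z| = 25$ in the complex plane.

|z| = 25 means sqrt(x^2 + y^2) = 25
This is a circle of radius 25 centered at the origin


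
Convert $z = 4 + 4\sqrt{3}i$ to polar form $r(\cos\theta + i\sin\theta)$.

r = |z| = sqrt(a^2 + b^2) = sqrt((4)^2 + (4*sqrt(3))^2) = sqrt(16 + 48) = sqrt(64) = 8
θ = arctan(b/a) = arctan(6.9282/4) (quadrant-adjusted) = 60°
z = 8(cos 60° + i sin 60°)


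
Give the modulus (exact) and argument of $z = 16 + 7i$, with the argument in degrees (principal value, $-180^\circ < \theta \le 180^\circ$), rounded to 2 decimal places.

|z| = sqrt(16^2 + 7^2) = sqrt(305)
arg(z) = arctan(b/a) = arctan(7/16) (quadrant-adjusted) = 23.63°


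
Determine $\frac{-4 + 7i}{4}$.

Divisor is real, so divide each part by 4:
= -1 + (7/4)i


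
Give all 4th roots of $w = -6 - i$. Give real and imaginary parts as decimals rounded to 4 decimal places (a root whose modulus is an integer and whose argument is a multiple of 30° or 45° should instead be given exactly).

|w| = sqrt(37) ≈ 6.082763, arg(w) ≈ 189.462322°
Root modulus = sqrt(37)^(1/4) ≈ 1.570454
Root arguments: θ_k = (arg(w) + 360°k)/4 for k = 0, 1, ..., 3
Compute each root as (root modulus)(cos θ_k + i sin θ_k) using full-precision intermediates, then round to 4 decimal places.
Roots: 1.0637 + 1.1554i, -1.1554 + 1.0637i, -1.0637 - 1.1554i, 1.1554 - 1.0637i


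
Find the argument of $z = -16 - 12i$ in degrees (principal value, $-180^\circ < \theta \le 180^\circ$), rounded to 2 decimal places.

θ = arctan(b/a) = arctan(-12/-16) (quadrant-adjusted) = -143.13°


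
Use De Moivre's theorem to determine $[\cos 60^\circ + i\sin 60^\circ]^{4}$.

By De Moivre: z^n = r^n(cos(nθ) + i sin(nθ))
= 1^4(cos(4*60°) + i sin(4*60°))
= 1(cos 240° + i sin 240°)
= -1/2 - (sqrt(3)/2)i


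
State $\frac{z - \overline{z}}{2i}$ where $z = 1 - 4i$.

z - conjugate(z) = 2bi
(z - conjugate(z))/(2i) = 2bi/(2i) = b = -4


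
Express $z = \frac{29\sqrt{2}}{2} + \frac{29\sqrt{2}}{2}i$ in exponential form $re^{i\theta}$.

r = |z| = sqrt((29*sqrt(2)/2)^2 + (29*sqrt(2)/2)^2) = sqrt(841/2 + 841/2) = sqrt(841) = 29
θ = arctan(b/a) = arctan(20.5061/20.5061) (quadrant-adjusted) = 45° = π/4
z = 29e^(i*π/4)


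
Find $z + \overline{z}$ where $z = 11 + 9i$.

z + conjugate(z) = (a + bi) + (a - bi) = 2a
= 2 * 11 = 22


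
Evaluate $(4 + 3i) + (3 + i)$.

(4 + 3) + (3 + 1)i = 7 + 4i


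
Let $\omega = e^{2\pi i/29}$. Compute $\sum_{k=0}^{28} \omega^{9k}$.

Let ζ = ω^9 = e^(2πi·9/29). Since 29 ∤ 9, ζ ≠ 1.
Sum = Σ_{k=0}^{28} ζ^k = (ζ^29 - 1)/(ζ - 1) = (ω^{9·29} - 1)/(ζ - 1) = (1 - 1)/(ζ - 1) = 0


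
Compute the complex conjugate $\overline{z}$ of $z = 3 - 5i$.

If z = a + bi, then conjugate(z) = a - bi
conjugate(3 - 5i) = 3 + 5i


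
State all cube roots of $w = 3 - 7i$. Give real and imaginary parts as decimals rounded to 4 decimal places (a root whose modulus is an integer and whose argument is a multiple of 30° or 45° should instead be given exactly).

|w| = sqrt(58) ≈ 7.615773, arg(w) ≈ 293.198591°
Root modulus = sqrt(58)^(1/3) ≈ 1.967454
Root arguments: θ_k = (arg(w) + 360°k)/3 for k = 0, 1, ..., 2
Compute each root as (root modulus)(cos θ_k + i sin θ_k) using full-precision intermediates, then round to 4 decimal places.
Roots: -0.2647 + 1.9496i, -1.5560 - 1.2040i, 1.8207 - 0.7455i


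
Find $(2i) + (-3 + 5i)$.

(0 + (-3)) + (2 + 5)i = -3 + 7i


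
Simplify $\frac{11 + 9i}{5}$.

Divisor is real, so divide each part by 5:
= 11/5 + (9/5)i


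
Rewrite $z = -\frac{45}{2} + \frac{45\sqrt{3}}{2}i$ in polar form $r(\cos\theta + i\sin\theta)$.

r = |z| = sqrt(a^2 + b^2) = sqrt((-45/2)^2 + (45*sqrt(3)/2)^2) = sqrt(2025/4 + 6075/4) = sqrt(2025) = 45
θ = arctan(b/a) = arctan(38.9711/-22.5) (quadrant-adjusted) = 120°
z = 45(cos 120° + i sin 120°)


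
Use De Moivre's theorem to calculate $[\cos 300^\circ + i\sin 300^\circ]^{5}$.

By De Moivre: z^n = r^n(cos(nθ) + i sin(nθ))
= 1^5(cos(5*300°) + i sin(5*300°))
= 1(cos 60° + i sin 60°)
= 1/2 + (sqrt(3)/2)i


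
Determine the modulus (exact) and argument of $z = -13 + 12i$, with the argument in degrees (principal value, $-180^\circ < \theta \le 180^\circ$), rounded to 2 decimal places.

|z| = sqrt((-13)^2 + 12^2) = sqrt(313)
arg(z) = arctan(b/a) = arctan(12/-13) (quadrant-adjusted) = 137.29°


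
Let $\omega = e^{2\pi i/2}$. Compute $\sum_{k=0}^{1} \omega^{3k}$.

Let ζ = ω^3 = e^(2πi·3/2). Since 2 ∤ 3, ζ ≠ 1.
Sum = Σ_{k=0}^{1} ζ^k = (ζ^2 - 1)/(ζ - 1) = (ω^{3·2} - 1)/(ζ - 1) = (1 - 1)/(ζ - 1) = 0


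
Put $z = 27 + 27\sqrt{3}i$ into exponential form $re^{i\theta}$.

r = |z| = sqrt((27)^2 + (27*sqrt(3))^2) = sqrt(729 + 2187) = sqrt(2916) = 54
θ = arctan(b/a) = arctan(46.7654/27) (quadrant-adjusted) = 60° = π/3
z = 54e^(i*π/3)


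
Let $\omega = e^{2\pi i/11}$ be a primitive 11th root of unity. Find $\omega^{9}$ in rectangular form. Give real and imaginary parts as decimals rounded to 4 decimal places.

ω^9 = e^(2πi·9/11) = e^(i·18π/11)
= cos(18π/11) + i sin(18π/11)
= 0.4154 - 0.9096i


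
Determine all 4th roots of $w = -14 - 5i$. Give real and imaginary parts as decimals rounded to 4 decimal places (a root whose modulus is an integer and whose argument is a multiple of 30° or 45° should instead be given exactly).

|w| = sqrt(221) ≈ 14.866069, arg(w) ≈ 199.653824°
Root modulus = sqrt(221)^(1/4) ≈ 1.963582
Root arguments: θ_k = (arg(w) + 360°k)/4 for k = 0, 1, ..., 3
Compute each root as (root modulus)(cos θ_k + i sin θ_k) using full-precision intermediates, then round to 4 decimal places.
Roots: 1.2644 + 1.5023i, -1.5023 + 1.2644i, -1.2644 - 1.5023i, 1.5023 - 1.2644i


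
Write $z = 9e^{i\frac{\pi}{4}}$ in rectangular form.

a = r cos θ = 9 * sqrt(2)/2 = 9*sqrt(2)/2
b = r sin θ = 9 * sqrt(2)/2 = 9*sqrt(2)/2
z = 9*sqrt(2)/2 + (9*sqrt(2)/2)i


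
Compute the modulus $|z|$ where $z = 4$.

|z| = sqrt(a^2 + b^2) = sqrt(4^2 + 0^2) = sqrt(16) = 4


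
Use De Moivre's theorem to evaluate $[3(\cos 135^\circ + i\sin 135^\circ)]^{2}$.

By De Moivre: z^n = r^n(cos(nθ) + i sin(nθ))
= 3^2(cos(2*135°) + i sin(2*135°))
= 9(cos 270° + i sin 270°)
= -9i


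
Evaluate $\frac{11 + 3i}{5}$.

Divisor is real, so divide each part by 5:
= 11/5 + (3/5)i


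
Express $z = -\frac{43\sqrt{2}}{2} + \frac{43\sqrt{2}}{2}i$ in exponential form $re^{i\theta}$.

r = |z| = sqrt((-43*sqrt(2)/2)^2 + (43*sqrt(2)/2)^2) = sqrt(1849/2 + 1849/2) = sqrt(1849) = 43
θ = arctan(b/a) = arctan(30.4056/-30.4056) (quadrant-adjusted) = 135° = 3π/4
z = 43e^(i*3π/4)


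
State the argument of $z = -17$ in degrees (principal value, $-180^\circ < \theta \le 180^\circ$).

b = 0 and a < 0, so z lies on the negative real axis: θ = 180°


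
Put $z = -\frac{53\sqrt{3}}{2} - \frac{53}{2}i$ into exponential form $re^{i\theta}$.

r = |z| = sqrt((-53*sqrt(3)/2)^2 + (-53/2)^2) = sqrt(8427/4 + 2809/4) = sqrt(2809) = 53
θ = arctan(b/a) = arctan(-26.5/-45.8993) (quadrant-adjusted) = 210° = 7π/6
z = 53e^(i*7π/6)


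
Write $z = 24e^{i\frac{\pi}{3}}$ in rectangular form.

a = r cos θ = 24 * 1/2 = 12
b = r sin θ = 24 * sqrt(3)/2 = 12*sqrt(3)
z = 12 + 12*sqrt(3)i


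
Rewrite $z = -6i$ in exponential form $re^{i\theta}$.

r = |z| = sqrt((0)^2 + (-6)^2) = sqrt(0 + 36) = sqrt(36) = 6
a = 0 and b < 0, so z lies on the negative imaginary axis: θ = -90° = -π/2
z = 6e^(-i*π/2)


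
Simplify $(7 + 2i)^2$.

(a + bi)^2 = a^2 - b^2 + 2abi
= 7^2 - 2^2 + 2*7*2i
= 45 + 28i


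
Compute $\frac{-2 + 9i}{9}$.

Divisor is real, so divide each part by 9:
= -2/9 + i


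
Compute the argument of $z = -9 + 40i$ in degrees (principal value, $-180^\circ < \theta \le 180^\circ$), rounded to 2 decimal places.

θ = arctan(b/a) = arctan(40/-9) (quadrant-adjusted) = 102.68°


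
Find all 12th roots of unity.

ω_k = e^(2πik/12) = cos(2πk/12) + i sin(2πk/12) for k = 0, 1, ..., 11
Roots: 1, sqrt(3)/2 + (1/2)i, 1/2 + (sqrt(3)/2)i, i, -1/2 + (sqrt(3)/2)i, -sqrt(3)/2 + (1/2)i, -1, -sqrt(3)/2 - (1/2)i, -1/2 - (sqrt(3)/2)i, -i, 1/2 - (sqrt(3)/2)i, sqrt(3)/2 - (1/2)i


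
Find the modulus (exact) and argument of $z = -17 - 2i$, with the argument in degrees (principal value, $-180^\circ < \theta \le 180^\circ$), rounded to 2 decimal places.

|z| = sqrt((-17)^2 + (-2)^2) = sqrt(293)
arg(z) = arctan(b/a) = arctan(-2/-17) (quadrant-adjusted) = -173.29°


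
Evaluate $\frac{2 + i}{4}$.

Divisor is real, so divide each part by 4:
= 1/2 + (1/4)i


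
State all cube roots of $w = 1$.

|w| = 1, arg(w) = 0°
Root modulus = 1^(1/3) = 1
Root arguments: θ_k = (0° + 360°k)/3 for k = 0, 1, ..., 2
Roots: 1, -1/2 + (sqrt(3)/2)i, -1/2 - (sqrt(3)/2)i


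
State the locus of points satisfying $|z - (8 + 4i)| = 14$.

|z - z0| = r describes a circle centered at z0 with radius r
Here z0 = 8 + 4i and r = 14
Locus: Circle centered at (8, 4) with radius 14


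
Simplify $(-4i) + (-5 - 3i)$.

(0 + (-5)) + (-4 + (-3))i = -5 - 7i


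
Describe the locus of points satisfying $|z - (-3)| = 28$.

|z - z0| = r describes a circle centered at z0 with radius r
Here z0 = -3 and r = 28
Locus: Circle centered at (-3, 0) with radius 28


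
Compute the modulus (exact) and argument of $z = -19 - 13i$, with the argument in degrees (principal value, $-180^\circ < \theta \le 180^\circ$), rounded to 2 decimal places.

|z| = sqrt((-19)^2 + (-13)^2) = sqrt(530)
arg(z) = arctan(b/a) = arctan(-13/-19) (quadrant-adjusted) = -145.62°


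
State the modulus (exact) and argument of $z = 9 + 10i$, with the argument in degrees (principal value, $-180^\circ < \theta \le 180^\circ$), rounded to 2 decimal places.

|z| = sqrt(9^2 + 10^2) = sqrt(181)
arg(z) = arctan(b/a) = arctan(10/9) (quadrant-adjusted) = 48.01°


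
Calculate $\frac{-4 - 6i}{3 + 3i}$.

Multiply numerator and denominator by conjugate (3 - 3i):
= (-4 - 6i)(3 - 3i) / (3^2 + 3^2)
= (-30 - 6i) / 18
Divide through by 6: (-5 - i) / 3
= -5/3 - (1/3)i


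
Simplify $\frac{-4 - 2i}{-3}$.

Divisor is real, so divide each part by -3:
= 4/3 + (2/3)i


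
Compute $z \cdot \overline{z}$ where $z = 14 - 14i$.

z * conjugate(z) = |z|^2 = a^2 + b^2
= 14^2 + (-14)^2 = 392


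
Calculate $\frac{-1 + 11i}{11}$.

Divisor is real, so divide each part by 11:
= -1/11 + i


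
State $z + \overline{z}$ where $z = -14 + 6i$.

z + conjugate(z) = (a + bi) + (a - bi) = 2a
= 2 * (-14) = -28


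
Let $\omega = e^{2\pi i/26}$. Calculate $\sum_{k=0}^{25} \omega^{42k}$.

Let ζ = ω^42 = e^(2πi·42/26). Since 26 ∤ 42, ζ ≠ 1.
Sum = Σ_{k=0}^{25} ζ^k = (ζ^26 - 1)/(ζ - 1) = (ω^{42·26} - 1)/(ζ - 1) = (1 - 1)/(ζ - 1) = 0


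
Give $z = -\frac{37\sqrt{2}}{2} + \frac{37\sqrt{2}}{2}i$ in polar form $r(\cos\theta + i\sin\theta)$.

r = |z| = sqrt(a^2 + b^2) = sqrt((-37*sqrt(2)/2)^2 + (37*sqrt(2)/2)^2) = sqrt(1369/2 + 1369/2) = sqrt(1369) = 37
θ = arctan(b/a) = arctan(26.163/-26.163) (quadrant-adjusted) = 135°
z = 37(cos 135° + i sin 135°)


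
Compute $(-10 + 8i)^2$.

(a + bi)^2 = a^2 - b^2 + 2abi
= (-10)^2 - 8^2 + 2*(-10)*8i
= 36 - 160i


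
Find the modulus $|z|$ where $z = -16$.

|z| = sqrt(a^2 + b^2) = sqrt((-16)^2 + 0^2) = sqrt(256) = 16


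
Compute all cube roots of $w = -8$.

|w| = 8, arg(w) = 180°
Root modulus = 8^(1/3) = 2
Root arguments: θ_k = (180° + 360°k)/3 for k = 0, 1, ..., 2
Roots: 1 + sqrt(3)i, -2, 1 - sqrt(3)i


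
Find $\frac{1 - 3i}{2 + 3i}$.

Multiply numerator and denominator by conjugate (2 - 3i):
= (1 - 3i)(2 - 3i) / (2^2 + 3^2)
= (-7 - 9i) / 13
= -7/13 - (9/13)i


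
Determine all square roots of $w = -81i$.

|w| = 81, arg(w) = 270°
Root modulus = 81^(1/2) = 9
Root arguments: θ_k = (270° + 360°k)/2 for k = 0, 1, ..., 1
Roots: -9*sqrt(2)/2 + (9*sqrt(2)/2)i, 9*sqrt(2)/2 - (9*sqrt(2)/2)i


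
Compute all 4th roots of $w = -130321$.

|w| = 130321, arg(w) = 180°
Root modulus = 130321^(1/4) = 19
Root arguments: θ_k = (180° + 360°k)/4 for k = 0, 1, ..., 3
Roots: 19*sqrt(2)/2 + (19*sqrt(2)/2)i, -19*sqrt(2)/2 + (19*sqrt(2)/2)i, -19*sqrt(2)/2 - (19*sqrt(2)/2)i, 19*sqrt(2)/2 - (19*sqrt(2)/2)i


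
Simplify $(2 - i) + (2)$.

(2 + 2) + (-1 + 0)i = 4 - i


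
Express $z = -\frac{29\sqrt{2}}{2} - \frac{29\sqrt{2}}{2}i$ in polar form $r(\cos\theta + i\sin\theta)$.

r = |z| = sqrt(a^2 + b^2) = sqrt((-29*sqrt(2)/2)^2 + (-29*sqrt(2)/2)^2) = sqrt(841/2 + 841/2) = sqrt(841) = 29
θ = arctan(b/a) = arctan(-20.5061/-20.5061) (quadrant-adjusted) = 225°
z = 29(cos 225° + i sin 225°)


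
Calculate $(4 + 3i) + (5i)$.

(4 + 0) + (3 + 5)i = 4 + 8i


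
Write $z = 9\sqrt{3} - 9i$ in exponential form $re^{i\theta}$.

r = |z| = sqrt((9*sqrt(3))^2 + (-9)^2) = sqrt(243 + 81) = sqrt(324) = 18
θ = arctan(b/a) = arctan(-9/15.5885) (quadrant-adjusted) = -30° = -π/6
z = 18e^(-i*π/6)


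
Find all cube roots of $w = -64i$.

|w| = 64, arg(w) = 270°
Root modulus = 64^(1/3) = 4
Root arguments: θ_k = (270° + 360°k)/3 for k = 0, 1, ..., 2
Roots: 4i, -2*sqrt(3) - 2i, 2*sqrt(3) - 2i


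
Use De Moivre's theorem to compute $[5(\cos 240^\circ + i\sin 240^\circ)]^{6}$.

By De Moivre: z^n = r^n(cos(nθ) + i sin(nθ))
= 5^6(cos(6*240°) + i sin(6*240°))
= 15625(cos 0° + i sin 0°)
= 15625


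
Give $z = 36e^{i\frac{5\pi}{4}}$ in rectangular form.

a = r cos θ = 36 * -sqrt(2)/2 = -18*sqrt(2)
b = r sin θ = 36 * -sqrt(2)/2 = -18*sqrt(2)
z = -18*sqrt(2) - 18*sqrt(2)i


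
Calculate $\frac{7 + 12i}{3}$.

Divisor is real, so divide each part by 3:
= 7/3 + 4i


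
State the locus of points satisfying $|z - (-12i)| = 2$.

|z - z0| = r describes a circle centered at z0 with radius r
Here z0 = -12i and r = 2
Locus: Circle centered at (0, -12) with radius 2


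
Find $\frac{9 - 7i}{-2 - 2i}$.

Multiply numerator and denominator by conjugate (-2 + 2i):
= (9 - 7i)(-2 + 2i) / ((-2)^2 + (-2)^2)
= (-4 + 32i) / 8
Divide through by 4: (-1 + 8i) / 2
= -1/2 + 4i


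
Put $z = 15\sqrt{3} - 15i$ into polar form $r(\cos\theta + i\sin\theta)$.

r = |z| = sqrt(a^2 + b^2) = sqrt((15*sqrt(3))^2 + (-15)^2) = sqrt(675 + 225) = sqrt(900) = 30
θ = arctan(b/a) = arctan(-15/25.9808) (quadrant-adjusted) = 330°
z = 30(cos 330° + i sin 330°)


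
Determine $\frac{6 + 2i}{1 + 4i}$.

Multiply numerator and denominator by conjugate (1 - 4i):
= (6 + 2i)(1 - 4i) / (1^2 + 4^2)
= (14 - 22i) / 17
= 14/17 - (22/17)i


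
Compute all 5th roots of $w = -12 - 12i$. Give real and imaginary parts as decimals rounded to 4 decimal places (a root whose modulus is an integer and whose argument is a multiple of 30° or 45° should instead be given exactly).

|w| = sqrt(288) ≈ 16.970563, arg(w) = 225°
Root modulus = sqrt(288)^(1/5) ≈ 1.761730
Root arguments: θ_k = (225° + 360°k)/5 for k = 0, 1, ..., 4
Compute each root as (root modulus)(cos θ_k + i sin θ_k) using full-precision intermediates, then round to 4 decimal places.
Roots: 1.2457 + 1.2457i, -0.7998 + 1.5697i, -1.7400 - 0.2756i, -0.2756 - 1.7400i, 1.5697 - 0.7998i
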